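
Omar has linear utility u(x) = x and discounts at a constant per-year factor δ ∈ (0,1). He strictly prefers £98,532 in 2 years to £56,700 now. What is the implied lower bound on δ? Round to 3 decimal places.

δ > 0.759

Under u(x) = x this choice says 56700 < δ^2·98532.
So δ^2 > 56700/98532 = 0.57545; taking the square root of both positive sides preserves the inequality.
δ > (56700/98532)^(1/2) ≈ 0.759.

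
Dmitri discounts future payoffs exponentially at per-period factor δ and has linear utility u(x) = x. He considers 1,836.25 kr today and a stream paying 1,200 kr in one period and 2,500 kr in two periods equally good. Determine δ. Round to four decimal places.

δ ≈ 0.6500

Equating present values: 1836.25 = 1200δ + 2500δ².
Rearranged: 2500δ² + 1200δ − 1836.25 = 0.
The positive root is δ = [−1200 + √(1200² + 4·2500·1836.25)] / (2·2500) = (−1200 + 4450.000)/5000 ≈ 0.6500.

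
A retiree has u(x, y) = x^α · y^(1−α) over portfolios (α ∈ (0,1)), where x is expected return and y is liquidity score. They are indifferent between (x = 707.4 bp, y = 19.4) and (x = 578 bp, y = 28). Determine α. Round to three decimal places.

Set the two utilities equal: 707.4^α·19.4^(1−α) = 578^α·28^(1−α).
Taking logs: α·ln 707.4 + (1−α)·ln 19.4 = α·ln 578 + (1−α)·ln 28, i.e. α·0.202022 = (1−α)·0.366931.
Thus α·(0.568953) = 0.366931, so α = 0.366931/0.568953 ≈ 0.645.

α ≈ 0.645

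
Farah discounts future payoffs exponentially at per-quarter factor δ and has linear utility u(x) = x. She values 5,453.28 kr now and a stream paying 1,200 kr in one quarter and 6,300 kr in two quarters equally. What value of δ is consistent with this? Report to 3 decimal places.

δ ≈ 0.840

The stream is worth 1200δ + 6300δ² today, so 1200δ + 6300δ² = 5453.28.
Rearranged: 6300δ² + 1200δ − 5453.28 = 0.
δ = (−1200 + √(1200² + 4·6300·5453.28)) / (2·6300) = (−1200 + √138862656.00) / 12600 ≈ 0.840.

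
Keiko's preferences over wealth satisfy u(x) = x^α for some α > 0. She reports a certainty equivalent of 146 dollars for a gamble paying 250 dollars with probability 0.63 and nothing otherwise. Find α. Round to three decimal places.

α ≈ 0.859

EU(lottery) = 0.63·250^α + 0.37·0 = 0.63·250^α.
Setting u(146) equal to that: 146^α = 0.63·250^α ⇒ (146/250)^α = 0.63.
α = ln(0.63) / ln(146/250) = -0.462035/-0.537854 ≈ 0.859.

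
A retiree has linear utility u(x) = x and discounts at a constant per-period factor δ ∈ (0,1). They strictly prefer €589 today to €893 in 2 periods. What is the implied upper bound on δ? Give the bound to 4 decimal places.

δ < 0.8121

The preference means 589 > δ^2·893.
Hence δ^2 < 589/893 = 0.65957, and x ↦ x^(1/2) is increasing on (0,∞).
δ < 0.65957^(1/2) = 0.8121.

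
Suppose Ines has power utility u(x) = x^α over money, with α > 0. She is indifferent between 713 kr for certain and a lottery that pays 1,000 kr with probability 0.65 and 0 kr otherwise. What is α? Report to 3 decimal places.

α ≈ 1.273

Since u(0) = 0, the lottery's EU is 0.65·1000^α.
Equating: 713^α = 0.65·1000^α, i.e. 0.7130^α = 0.65.
Taking logs: α·ln(713/1000) = ln(0.65), so α = -0.430783 / -0.338274 ≈ 1.273.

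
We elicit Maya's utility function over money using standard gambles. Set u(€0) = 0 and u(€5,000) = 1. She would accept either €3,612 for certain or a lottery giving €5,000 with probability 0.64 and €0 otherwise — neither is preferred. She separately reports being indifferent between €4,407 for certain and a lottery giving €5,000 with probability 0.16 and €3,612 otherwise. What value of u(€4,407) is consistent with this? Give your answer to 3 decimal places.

0.698

The first gamble pins u(€3,612): it must equal 0.64·1 + 0.36·0 = 0.64.
Chaining: u(€4,407) = 0.16·1.00 + 0.84·0.64 = 0.6976.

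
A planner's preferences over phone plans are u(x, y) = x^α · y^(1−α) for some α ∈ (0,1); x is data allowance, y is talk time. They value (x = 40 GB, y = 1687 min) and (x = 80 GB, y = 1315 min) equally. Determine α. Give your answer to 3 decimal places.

α ≈ 0.264

The Cobb–Douglas utilities coincide, so 40^α·1687^(1−α) = 80^α·1315^(1−α).
Taking logs: α·ln 40 + (1−α)·ln 1687 = α·ln 80 + (1−α)·ln 1315, i.e. α·-0.693147 = (1−α)·-0.249115.
Thus α·(-0.942262) = -0.249115, so α = -0.249115/-0.942262 ≈ 0.264.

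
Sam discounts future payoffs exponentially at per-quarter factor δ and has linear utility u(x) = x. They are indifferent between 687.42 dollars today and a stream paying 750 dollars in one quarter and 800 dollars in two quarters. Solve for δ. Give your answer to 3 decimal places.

δ ≈ 0.570

Present value of the stream is 750·δ + 800·δ². Indifference gives 750δ + 800δ² = 687.42.
That is, 800δ² + 750δ − 687.42 = 0, a quadratic in δ.
The positive root is δ = [−750 + √(750² + 4·800·687.42)] / (2·800) = (−750 + 1662.000)/1600 ≈ 0.570.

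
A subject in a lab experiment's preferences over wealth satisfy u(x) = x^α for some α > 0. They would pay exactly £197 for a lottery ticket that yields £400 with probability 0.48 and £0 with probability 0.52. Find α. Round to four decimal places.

α ≈ 1.0363

The lottery's expected utility is 0.48·u(400) + 0.52·u(0) = 0.48·400^α (since u(0) = 0 for α > 0).
Equating: 197^α = 0.48·400^α, i.e. 0.4925^α = 0.48.
α = ln(0.48) / ln(197/400) = -0.7339692/-0.7082608 ≈ 1.0363.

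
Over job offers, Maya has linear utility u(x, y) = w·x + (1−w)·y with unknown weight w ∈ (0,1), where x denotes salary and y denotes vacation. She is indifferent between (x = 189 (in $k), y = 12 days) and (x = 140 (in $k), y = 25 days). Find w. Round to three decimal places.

w = 0.210

u(189,12) = u(140,25) means w·189 + (1−w)·12 = w·140 + (1−w)·25.
w·(189−140) = (1−w)·(25−12), i.e. w·49 = (1−w)·13.
So w/(1−w) = 13/49 = 0.2653, giving w = 13/(49+13) = 0.210.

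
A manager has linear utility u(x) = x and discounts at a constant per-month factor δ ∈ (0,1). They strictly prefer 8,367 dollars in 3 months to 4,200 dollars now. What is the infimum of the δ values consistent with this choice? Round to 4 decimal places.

δ > 0.7947

The preference means 4200 < δ^3·8367.
Dividing by 8367: δ^3 > 0.50197. Both sides are positive, so the cube root keeps the direction.
δ > 0.50197^(1/3) = 0.7947.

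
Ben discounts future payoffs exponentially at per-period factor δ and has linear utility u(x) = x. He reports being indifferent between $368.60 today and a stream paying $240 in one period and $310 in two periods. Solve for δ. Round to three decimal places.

Equating present values: 368.60 = 240δ + 310δ².
Rearranged: 310δ² + 240δ − 368.60 = 0.
The positive root is δ = [−240 + √(240² + 4·310·368.60)] / (2·310) = (−240 + 717.401)/620 ≈ 0.770.

δ ≈ 0.770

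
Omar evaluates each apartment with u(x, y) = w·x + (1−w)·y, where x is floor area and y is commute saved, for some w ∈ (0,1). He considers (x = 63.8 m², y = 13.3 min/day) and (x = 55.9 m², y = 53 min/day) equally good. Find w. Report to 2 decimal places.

w = 0.83

u(63.8,13.3) = u(55.9,53) means w·63.8 + (1−w)·13.3 = w·55.9 + (1−w)·53.
w·(63.8−55.9) = (1−w)·(53−13.3), i.e. w·7.9 = (1−w)·39.7.
The marginal rate of substitution is 39.7/7.9, so w = 39.7/(7.9+39.7) = 0.83.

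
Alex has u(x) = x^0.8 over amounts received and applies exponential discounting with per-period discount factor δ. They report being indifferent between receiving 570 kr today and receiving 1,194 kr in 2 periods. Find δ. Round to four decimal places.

δ ≈ 0.7440

Equating discounted utilities: u(570) = δ^2·u(1194) ⇒ δ^2 = u(570)/u(1194).
With u(x) = x^0.8: δ^2 = 570^0.8/1194^0.8 = (570/1194)^0.8 = 0.55347.
Hence δ = (0.55347)^(1/2) = 0.743958.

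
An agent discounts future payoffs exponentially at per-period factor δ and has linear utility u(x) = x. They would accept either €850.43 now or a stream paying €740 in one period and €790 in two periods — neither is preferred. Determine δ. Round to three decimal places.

δ ≈ 0.670

The stream is worth 740δ + 790δ² today, so 740δ + 790δ² = 850.43.
So 790δ² + 740δ − 850.43 = 0.
By the quadratic formula (taking the positive root), δ = (−740 + √3234958.80) / 1580 ≈ 0.670.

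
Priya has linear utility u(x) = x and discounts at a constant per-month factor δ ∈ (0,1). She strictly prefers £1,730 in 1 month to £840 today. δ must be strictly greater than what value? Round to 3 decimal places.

Comparing present values: 840 < δ·1730.
So δ > 840/1730 = 0.48555.

δ > 0.486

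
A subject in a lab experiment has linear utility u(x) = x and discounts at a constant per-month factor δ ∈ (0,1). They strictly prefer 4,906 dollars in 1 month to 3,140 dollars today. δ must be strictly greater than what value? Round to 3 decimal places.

δ > 0.640

Comparing present values: 3140 < δ·4906.
Dividing through by 4906 gives δ > 0.64003.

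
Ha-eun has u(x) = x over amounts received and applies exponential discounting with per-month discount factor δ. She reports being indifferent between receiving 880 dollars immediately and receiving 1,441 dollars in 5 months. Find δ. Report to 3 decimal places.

The payoff in 5 months is discounted by δ^5, so u(880) = δ^5·u(1441) and δ^5 = u(880)/u(1441).
With u(x) = x: δ^5 = 880/1441 = 0.61069.
Hence δ = (0.61069)^(1/5) = 0.90607.

δ ≈ 0.906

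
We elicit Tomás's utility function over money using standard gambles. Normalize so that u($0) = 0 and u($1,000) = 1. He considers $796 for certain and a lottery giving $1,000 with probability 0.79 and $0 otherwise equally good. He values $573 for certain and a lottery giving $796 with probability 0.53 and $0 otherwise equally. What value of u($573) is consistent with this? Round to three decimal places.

From the first indifference, u($796) = 0.79·u($1,000) + 0.21·u($0) = 0.79·1 + 0.21·0 = 0.79.
Chaining: u($573) = 0.53·0.79 + 0.47·0.00 = 0.4187.

0.419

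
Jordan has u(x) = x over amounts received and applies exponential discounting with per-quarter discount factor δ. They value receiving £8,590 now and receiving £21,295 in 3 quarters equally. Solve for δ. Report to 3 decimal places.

δ ≈ 0.739

Indifference means u(8590) = δ^3 · u(21295), so δ^3 = u(8590)/u(21295).
With u(x) = x: δ^3 = 8590/21295 = 0.40338.
So δ = 0.40338^(1/3) ≈ 0.739.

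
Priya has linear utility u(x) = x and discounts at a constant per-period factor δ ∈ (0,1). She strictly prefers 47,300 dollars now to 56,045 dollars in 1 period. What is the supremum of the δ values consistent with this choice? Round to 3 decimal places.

Under u(x) = x this choice says 47300 > δ·56045.
So δ < 47300/56045 = 0.84396.

δ < 0.844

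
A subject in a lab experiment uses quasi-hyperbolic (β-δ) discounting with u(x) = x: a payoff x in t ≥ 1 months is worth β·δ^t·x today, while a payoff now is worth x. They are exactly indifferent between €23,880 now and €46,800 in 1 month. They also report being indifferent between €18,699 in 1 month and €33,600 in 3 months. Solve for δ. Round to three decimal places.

The second indifference involves only future payoffs, so β cancels: β·δ^1·18699 = β·δ^3·33600, giving δ^2 = 18699/33600 = 0.55652, so δ = 0.74600.

δ ≈ 0.746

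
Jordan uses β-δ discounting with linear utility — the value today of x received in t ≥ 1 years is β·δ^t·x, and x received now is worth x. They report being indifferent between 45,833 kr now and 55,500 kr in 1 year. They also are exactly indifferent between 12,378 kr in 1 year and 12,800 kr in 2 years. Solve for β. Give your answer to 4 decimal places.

β ≈ 0.8540

Both payoffs in the second observation are in the future, so β drops out: δ^1·12378 = δ^2·12800 ⇒ δ = 12378/12800 = 0.96703.
The first indifference: 45833 = β·δ·55500, so β = 45833/(δ·55500) = 45833/(0.96703·55500) ≈ 0.8540.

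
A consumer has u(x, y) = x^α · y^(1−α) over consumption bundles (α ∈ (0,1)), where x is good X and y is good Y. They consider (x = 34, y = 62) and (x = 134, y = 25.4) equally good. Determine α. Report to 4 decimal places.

The Cobb–Douglas utilities coincide, so 34^α·62^(1−α) = 134^α·25.4^(1−α).
Rearrange to (34/134)^α = (25.4/62)^(1−α) and take logs: α·-1.3714793 = (1−α)·-0.8923852.
Thus α·(-2.2638645) = -0.8923852, so α = -0.8923852/-2.2638645 ≈ 0.3942.

α ≈ 0.3942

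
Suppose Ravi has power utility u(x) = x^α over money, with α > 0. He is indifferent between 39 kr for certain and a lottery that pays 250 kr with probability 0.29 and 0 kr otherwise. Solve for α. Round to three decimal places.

Since u(0) = 0, the lottery's EU is 0.29·250^α.
Equating: 39^α = 0.29·250^α, i.e. 0.1560^α = 0.29.
Taking logs: α·ln(39/250) = ln(0.29), so α = -1.237874 / -1.857899 ≈ 0.666.

α ≈ 0.666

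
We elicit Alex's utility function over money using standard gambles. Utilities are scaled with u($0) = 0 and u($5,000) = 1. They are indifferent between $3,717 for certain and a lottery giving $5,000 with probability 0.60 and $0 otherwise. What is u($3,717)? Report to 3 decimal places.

0.600

The indifference gives u($3,717) = 0.60·u($5,000) + 0.40·u($0) = 0.60·1 + 0.40·0 = 0.60.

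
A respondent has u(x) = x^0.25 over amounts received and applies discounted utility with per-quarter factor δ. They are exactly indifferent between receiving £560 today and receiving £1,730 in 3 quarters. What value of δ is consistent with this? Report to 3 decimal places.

Equating discounted utilities: u(560) = δ^3·u(1730) ⇒ δ^3 = u(560)/u(1730).
Since u(x) = x^0.25, δ^3 = (560/1730)^0.25 = 0.32370^0.25 = 0.75429.
Taking the cube root: δ = 0.75429^(1/3) ≈ 0.910.

δ ≈ 0.910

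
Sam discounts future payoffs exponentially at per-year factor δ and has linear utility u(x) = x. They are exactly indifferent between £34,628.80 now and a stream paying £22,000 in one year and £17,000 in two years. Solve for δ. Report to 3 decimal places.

δ ≈ 0.920

The stream is worth 22000δ + 17000δ² today, so 22000δ + 17000δ² = 34628.80.
Rearranged: 17000δ² + 22000δ − 34628.80 = 0.
δ = (−22000 + √(22000² + 4·17000·34628.80)) / (2·17000) = (−22000 + √2838758400.00) / 34000 ≈ 0.920.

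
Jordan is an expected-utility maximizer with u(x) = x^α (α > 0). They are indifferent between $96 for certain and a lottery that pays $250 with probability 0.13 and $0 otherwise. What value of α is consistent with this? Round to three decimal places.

Since u(0) = 0, the lottery's EU is 0.13·250^α.
Indifference: 96^α = 0.13·250^α, so (96/250)^α = 0.13.
α = ln(0.13) / ln(96/250) = -2.040221/-0.957113 ≈ 2.132.

α ≈ 2.132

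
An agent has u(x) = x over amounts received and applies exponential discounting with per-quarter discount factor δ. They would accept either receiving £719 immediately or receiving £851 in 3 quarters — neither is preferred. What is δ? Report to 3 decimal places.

The payoff in 3 quarters is discounted by δ^3, so u(719) = δ^3·u(851) and δ^3 = u(719)/u(851).
With u(x) = x: δ^3 = 719/851 = 0.84489.
Taking the cube root: δ = 0.84489^(1/3) ≈ 0.945.

δ ≈ 0.945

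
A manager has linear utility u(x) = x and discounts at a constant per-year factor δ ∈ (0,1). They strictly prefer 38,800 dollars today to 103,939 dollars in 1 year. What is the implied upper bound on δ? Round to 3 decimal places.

δ < 0.373

Comparing present values: 38800 > δ·103939.
So δ < 38800/103939 = 0.37330.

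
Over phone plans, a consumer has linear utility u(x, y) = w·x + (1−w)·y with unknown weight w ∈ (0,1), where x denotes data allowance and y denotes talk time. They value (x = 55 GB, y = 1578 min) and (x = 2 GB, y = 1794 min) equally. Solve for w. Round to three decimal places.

u(55,1578) = u(2,1794) means w·55 + (1−w)·1578 = w·2 + (1−w)·1794.
w·(55−2) = (1−w)·(1794−1578), i.e. w·53 = (1−w)·216.
The marginal rate of substitution is 216/53, so w = 216/(53+216) = 0.803.

w = 0.803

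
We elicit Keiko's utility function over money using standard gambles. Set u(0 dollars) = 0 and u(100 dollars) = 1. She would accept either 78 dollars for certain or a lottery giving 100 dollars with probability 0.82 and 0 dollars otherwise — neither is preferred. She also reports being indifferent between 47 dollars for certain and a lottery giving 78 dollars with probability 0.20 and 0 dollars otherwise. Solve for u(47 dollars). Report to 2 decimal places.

0.16

First, u(78 dollars) = 0.82·u(100 dollars) + 0.18·u(0 dollars) = 0.82.
Chaining: u(47 dollars) = 0.20·0.82 + 0.80·0.00 = 0.1640.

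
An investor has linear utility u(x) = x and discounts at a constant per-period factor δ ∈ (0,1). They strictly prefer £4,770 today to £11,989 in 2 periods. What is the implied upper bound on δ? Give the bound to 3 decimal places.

δ < 0.631

Under u(x) = x this choice says 4770 > δ^2·11989.
Hence δ^2 < 4770/11989 = 0.39786, and x ↦ x^(1/2) is increasing on (0,∞).
δ < 0.39786^(1/2) = 0.631.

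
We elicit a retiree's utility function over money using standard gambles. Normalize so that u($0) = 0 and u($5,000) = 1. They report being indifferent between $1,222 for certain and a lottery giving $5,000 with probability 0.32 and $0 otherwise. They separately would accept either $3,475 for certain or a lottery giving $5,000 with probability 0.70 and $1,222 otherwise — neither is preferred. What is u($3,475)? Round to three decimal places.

From the first indifference, u($1,222) = 0.32·u($5,000) + 0.68·u($0) = 0.32·1 + 0.68·0 = 0.32.
Then u($3,475) = 0.70·u($5,000) + 0.30·u($1,222) = 0.70·1.00 + 0.30·0.32 = 0.7960.

0.796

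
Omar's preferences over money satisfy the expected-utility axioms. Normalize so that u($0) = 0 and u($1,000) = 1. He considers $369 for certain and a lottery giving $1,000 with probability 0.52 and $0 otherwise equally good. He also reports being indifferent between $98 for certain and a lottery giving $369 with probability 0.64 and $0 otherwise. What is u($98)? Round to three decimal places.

0.333

From the first indifference, u($369) = 0.52·u($1,000) + 0.48·u($0) = 0.52·1 + 0.48·0 = 0.52.
The second indifference gives u($98) = 0.64·u($369) + 0.36·u($0) = 0.64·0.52 + 0.36·0.00 = 0.3328.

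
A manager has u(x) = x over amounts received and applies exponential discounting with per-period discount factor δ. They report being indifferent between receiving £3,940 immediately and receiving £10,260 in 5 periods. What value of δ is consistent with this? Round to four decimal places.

Indifference means u(3940) = δ^5 · u(10260), so δ^5 = u(3940)/u(10260).
With u(x) = x: δ^5 = 3940/10260 = 0.38402.
Taking the 5th root: δ = 0.38402^(1/5) ≈ 0.8258.

δ ≈ 0.8258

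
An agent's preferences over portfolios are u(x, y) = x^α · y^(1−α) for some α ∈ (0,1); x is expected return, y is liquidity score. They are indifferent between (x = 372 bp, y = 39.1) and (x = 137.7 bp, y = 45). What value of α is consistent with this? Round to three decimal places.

α ≈ 0.124

The Cobb–Douglas utilities coincide, so 372^α·39.1^(1−α) = 137.7^α·45^(1−α).
Taking logs: α·ln 372 + (1−α)·ln 39.1 = α·ln 137.7 + (1−α)·ln 45, i.e. α·0.993816 = (1−α)·0.140540.
So α/(1−α) = (0.140540)/(0.993816) = 0.141415, and α = 0.141415/1.141415 ≈ 0.124.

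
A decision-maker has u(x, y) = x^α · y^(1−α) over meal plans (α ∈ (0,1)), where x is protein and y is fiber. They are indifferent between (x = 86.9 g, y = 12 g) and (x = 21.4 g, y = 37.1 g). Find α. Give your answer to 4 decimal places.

α ≈ 0.4461

Set the two utilities equal: 86.9^α·12^(1−α) = 21.4^α·37.1^(1−α).
(86.9/21.4)^α = (37.1/12)^(1−α); take logs: α·ln(86.9/21.4) = (1−α)·ln(37.1/12), i.e. α·1.4013671 = (1−α)·1.1287103.
So α/(1−α) = (1.1287103)/(1.4013671) = 0.8054351, and α = 0.8054351/1.8054351 ≈ 0.4461.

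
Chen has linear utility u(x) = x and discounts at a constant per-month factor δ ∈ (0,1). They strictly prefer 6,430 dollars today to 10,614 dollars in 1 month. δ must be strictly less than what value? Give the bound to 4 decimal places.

δ < 0.6058

Under u(x) = x this choice says 6430 > δ·10614.
Dividing through by 10614 gives δ < 0.60580.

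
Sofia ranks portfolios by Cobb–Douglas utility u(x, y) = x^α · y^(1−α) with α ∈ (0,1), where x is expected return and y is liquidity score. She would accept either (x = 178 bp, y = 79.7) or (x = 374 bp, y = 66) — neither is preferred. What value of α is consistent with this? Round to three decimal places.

α ≈ 0.203

Indifference: 178^α · 79.7^(1−α) = 374^α · 66^(1−α).
Taking logs: α·ln 178 + (1−α)·ln 79.7 = α·ln 374 + (1−α)·ln 66, i.e. α·-0.742472 = (1−α)·-0.188615.
With A = -0.742472 and B = -0.188615: α·A = (1−α)·B, so α = B/(A+B) = -0.188615/-0.931087 ≈ 0.203.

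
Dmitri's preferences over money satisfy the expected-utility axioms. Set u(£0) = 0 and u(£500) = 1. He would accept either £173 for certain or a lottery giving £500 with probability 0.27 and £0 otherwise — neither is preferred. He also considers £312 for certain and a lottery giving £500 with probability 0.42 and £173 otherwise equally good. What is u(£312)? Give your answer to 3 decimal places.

The first gamble pins u(£173): it must equal 0.27·1 + 0.73·0 = 0.27.
Chaining: u(£312) = 0.42·1.00 + 0.58·0.27 = 0.5766.

0.577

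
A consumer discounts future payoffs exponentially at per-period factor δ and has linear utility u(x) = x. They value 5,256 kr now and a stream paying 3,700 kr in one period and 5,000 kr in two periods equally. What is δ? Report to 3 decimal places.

The stream is worth 3700δ + 5000δ² today, so 3700δ + 5000δ² = 5256.
Rearranged: 5000δ² + 3700δ − 5256 = 0.
The positive root is δ = [−3700 + √(3700² + 4·5000·5256)] / (2·5000) = (−3700 + 10900.000)/10000 ≈ 0.720.

δ ≈ 0.720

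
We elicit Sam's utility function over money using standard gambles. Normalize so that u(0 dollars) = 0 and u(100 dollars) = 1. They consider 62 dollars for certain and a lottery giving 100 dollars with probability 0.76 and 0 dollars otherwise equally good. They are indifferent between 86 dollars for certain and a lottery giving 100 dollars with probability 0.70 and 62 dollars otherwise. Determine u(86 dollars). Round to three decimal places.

0.928

From the first indifference, u(62 dollars) = 0.76·u(100 dollars) + 0.24·u(0 dollars) = 0.76·1 + 0.24·0 = 0.76.
The second indifference gives u(86 dollars) = 0.70·u(100 dollars) + 0.30·u(62 dollars) = 0.70·1.00 + 0.30·0.76 = 0.9280.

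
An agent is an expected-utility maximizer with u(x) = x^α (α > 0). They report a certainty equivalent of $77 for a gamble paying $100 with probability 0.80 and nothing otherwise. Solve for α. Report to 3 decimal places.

EU(lottery) = 0.80·100^α + 0.20·0 = 0.80·100^α.
Indifference: 77^α = 0.80·100^α, so (77/100)^α = 0.80.
Taking logs: α·ln(77/100) = ln(0.80), so α = -0.223144 / -0.261365 ≈ 0.854.

α ≈ 0.854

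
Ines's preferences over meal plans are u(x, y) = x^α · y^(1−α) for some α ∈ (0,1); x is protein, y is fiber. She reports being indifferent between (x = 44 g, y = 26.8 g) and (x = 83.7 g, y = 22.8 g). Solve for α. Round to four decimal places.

α ≈ 0.2009

The Cobb–Douglas utilities coincide, so 44^α·26.8^(1−α) = 83.7^α·22.8^(1−α).
(44/83.7)^α = (22.8/26.8)^(1−α); take logs: α·ln(44/83.7) = (1−α)·ln(22.8/26.8), i.e. α·-0.6430493 = (1−α)·-0.1616414.
Thus α·(-0.8046907) = -0.1616414, so α = -0.1616414/-0.8046907 ≈ 0.2009.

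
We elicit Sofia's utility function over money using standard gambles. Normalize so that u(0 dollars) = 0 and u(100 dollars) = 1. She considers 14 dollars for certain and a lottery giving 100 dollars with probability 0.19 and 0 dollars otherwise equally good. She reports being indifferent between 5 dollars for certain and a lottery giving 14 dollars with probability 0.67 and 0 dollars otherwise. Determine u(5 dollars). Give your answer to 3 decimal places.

0.127

The first gamble pins u(14 dollars): it must equal 0.19·1 + 0.81·0 = 0.19.
The second indifference gives u(5 dollars) = 0.67·u(14 dollars) + 0.33·u(0 dollars) = 0.67·0.19 + 0.33·0.00 = 0.1273.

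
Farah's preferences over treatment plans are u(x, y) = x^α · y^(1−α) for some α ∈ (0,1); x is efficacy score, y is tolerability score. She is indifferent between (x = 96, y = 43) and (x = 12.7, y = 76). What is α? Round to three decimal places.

Indifference: 96^α · 43^(1−α) = 12.7^α · 76^(1−α).
Taking logs: α·ln 96 + (1−α)·ln 43 = α·ln 12.7 + (1−α)·ln 76, i.e. α·2.022746 = (1−α)·0.569533.
Thus α·(2.592279) = 0.569533, so α = 0.569533/2.592279 ≈ 0.220.

α ≈ 0.220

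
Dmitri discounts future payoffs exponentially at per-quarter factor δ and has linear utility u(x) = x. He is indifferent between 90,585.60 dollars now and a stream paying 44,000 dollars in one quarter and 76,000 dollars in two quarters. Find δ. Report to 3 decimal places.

Present value of the stream is 44000·δ + 76000·δ². Indifference gives 44000δ + 76000δ² = 90585.60.
So 76000δ² + 44000δ − 90585.60 = 0.
The positive root is δ = [−44000 + √(44000² + 4·76000·90585.60)] / (2·76000) = (−44000 + 171680.000)/152000 ≈ 0.840.

δ ≈ 0.840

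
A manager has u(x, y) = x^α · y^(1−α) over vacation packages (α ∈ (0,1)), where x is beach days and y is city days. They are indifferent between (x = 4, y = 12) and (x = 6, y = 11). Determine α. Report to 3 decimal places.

Set the two utilities equal: 4^α·12^(1−α) = 6^α·11^(1−α).
Taking logs: α·ln 4 + (1−α)·ln 12 = α·ln 6 + (1−α)·ln 11, i.e. α·-0.405465 = (1−α)·-0.087011.
Thus α·(-0.492476) = -0.087011, so α = -0.087011/-0.492476 ≈ 0.177.

α ≈ 0.177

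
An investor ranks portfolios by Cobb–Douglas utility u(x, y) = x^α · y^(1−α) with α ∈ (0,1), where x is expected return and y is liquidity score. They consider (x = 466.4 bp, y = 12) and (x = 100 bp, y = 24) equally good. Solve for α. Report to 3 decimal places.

Set the two utilities equal: 466.4^α·12^(1−α) = 100^α·24^(1−α).
(466.4/100)^α = (24/12)^(1−α); take logs: α·ln(466.4/100) = (1−α)·ln(24/12), i.e. α·1.539873 = (1−α)·0.693147.
So α/(1−α) = (0.693147)/(1.539873) = 0.450133, and α = 0.450133/1.450133 ≈ 0.310.

α ≈ 0.310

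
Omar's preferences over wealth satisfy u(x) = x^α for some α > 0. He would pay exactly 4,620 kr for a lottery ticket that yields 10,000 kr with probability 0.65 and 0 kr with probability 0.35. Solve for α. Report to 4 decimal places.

The lottery's expected utility is 0.65·u(10000) + 0.35·u(0) = 0.65·10000^α (since u(0) = 0 for α > 0).
Equating: 4620^α = 0.65·10000^α, i.e. 0.4620^α = 0.65.
Taking logs: α·ln(4620/10000) = ln(0.65), so α = -0.4307829 / -0.7721904 ≈ 0.5579.

α ≈ 0.5579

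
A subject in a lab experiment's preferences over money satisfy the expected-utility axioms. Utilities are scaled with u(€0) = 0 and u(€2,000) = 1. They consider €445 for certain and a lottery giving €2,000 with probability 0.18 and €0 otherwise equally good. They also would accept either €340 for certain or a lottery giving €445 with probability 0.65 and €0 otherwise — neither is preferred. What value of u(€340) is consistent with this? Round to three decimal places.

0.117

First, u(€445) = 0.18·u(€2,000) + 0.82·u(€0) = 0.18.
The second indifference gives u(€340) = 0.65·u(€445) + 0.35·u(€0) = 0.65·0.18 + 0.35·0.00 = 0.1170.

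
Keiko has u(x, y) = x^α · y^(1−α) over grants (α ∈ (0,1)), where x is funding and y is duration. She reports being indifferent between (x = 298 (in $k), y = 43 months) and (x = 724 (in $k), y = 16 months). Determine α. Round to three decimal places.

α ≈ 0.527

Indifference: 298^α · 43^(1−α) = 724^α · 16^(1−α).
Taking logs: α·ln 298 + (1−α)·ln 43 = α·ln 724 + (1−α)·ln 16, i.e. α·-0.887698 = (1−α)·-0.988611.
So α/(1−α) = (-0.988611)/(-0.887698) = 1.113679, and α = 1.113679/2.113679 ≈ 0.527.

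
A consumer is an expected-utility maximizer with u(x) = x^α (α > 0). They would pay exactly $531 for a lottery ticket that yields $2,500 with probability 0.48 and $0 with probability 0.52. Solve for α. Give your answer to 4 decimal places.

α ≈ 0.4737

EU(lottery) = 0.48·2500^α + 0.52·0 = 0.48·2500^α.
Setting u(531) equal to that: 531^α = 0.48·2500^α ⇒ (531/2500)^α = 0.48.
Taking logs: α·ln(531/2500) = ln(0.48), so α = -0.7339692 / -1.5492840 ≈ 0.4737.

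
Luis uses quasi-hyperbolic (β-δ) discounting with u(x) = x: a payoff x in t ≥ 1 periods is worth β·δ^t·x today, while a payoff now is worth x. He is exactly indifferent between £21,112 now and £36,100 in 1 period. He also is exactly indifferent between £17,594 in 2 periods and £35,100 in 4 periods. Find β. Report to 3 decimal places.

β ≈ 0.826

Both payoffs in the second observation are in the future, so β drops out: δ^2·17594 = δ^4·35100 ⇒ δ^2 = 17594/35100 = 0.50125, so δ = 0.70799.
Now use the now-vs-future pair: 21112 = β·δ·36100 gives β = 21112/(0.70799·36100) ≈ 0.826.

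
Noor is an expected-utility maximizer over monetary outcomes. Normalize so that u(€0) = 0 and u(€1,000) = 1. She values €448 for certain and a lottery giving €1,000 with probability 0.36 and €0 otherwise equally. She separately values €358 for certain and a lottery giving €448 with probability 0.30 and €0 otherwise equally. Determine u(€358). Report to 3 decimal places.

First, u(€448) = 0.36·u(€1,000) + 0.64·u(€0) = 0.36.
Then u(€358) = 0.30·u(€448) + 0.70·u(€0) = 0.30·0.36 + 0.70·0.00 = 0.1080.

0.108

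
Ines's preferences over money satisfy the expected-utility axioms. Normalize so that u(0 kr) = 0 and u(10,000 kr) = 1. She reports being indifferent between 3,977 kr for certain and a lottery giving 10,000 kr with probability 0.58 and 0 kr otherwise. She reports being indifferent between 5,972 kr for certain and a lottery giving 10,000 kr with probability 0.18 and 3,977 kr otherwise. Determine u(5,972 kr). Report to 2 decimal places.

The first gamble pins u(3,977 kr): it must equal 0.58·1 + 0.42·0 = 0.58.
The second indifference gives u(5,972 kr) = 0.18·u(10,000 kr) + 0.82·u(3,977 kr) = 0.18·1.00 + 0.82·0.58 = 0.6556.

0.66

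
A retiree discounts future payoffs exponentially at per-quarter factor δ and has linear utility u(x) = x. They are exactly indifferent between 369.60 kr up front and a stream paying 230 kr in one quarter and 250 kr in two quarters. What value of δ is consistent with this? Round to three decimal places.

δ ≈ 0.840

The stream is worth 230δ + 250δ² today, so 230δ + 250δ² = 369.60.
Rearranged: 250δ² + 230δ − 369.60 = 0.
By the quadratic formula (taking the positive root), δ = (−230 + √422500.00) / 500 ≈ 0.840.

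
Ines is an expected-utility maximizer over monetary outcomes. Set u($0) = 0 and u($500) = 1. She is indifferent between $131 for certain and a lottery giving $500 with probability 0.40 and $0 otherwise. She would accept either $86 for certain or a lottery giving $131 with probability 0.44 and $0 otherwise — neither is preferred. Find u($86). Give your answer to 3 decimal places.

0.176

From the first indifference, u($131) = 0.40·u($500) + 0.60·u($0) = 0.40·1 + 0.60·0 = 0.40.
The second indifference gives u($86) = 0.44·u($131) + 0.56·u($0) = 0.44·0.40 + 0.56·0.00 = 0.1760.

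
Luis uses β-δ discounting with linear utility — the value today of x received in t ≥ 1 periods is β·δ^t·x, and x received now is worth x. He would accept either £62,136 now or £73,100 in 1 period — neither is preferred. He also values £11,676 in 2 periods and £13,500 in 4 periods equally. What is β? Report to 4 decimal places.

β ≈ 0.9140

The second indifference involves only future payoffs, so β cancels: β·δ^2·11676 = β·δ^4·13500, giving δ^2 = 11676/13500 = 0.86489, so δ = 0.92999.
Now use the now-vs-future pair: 62136 = β·δ·73100 gives β = 62136/(0.92999·73100) ≈ 0.9140.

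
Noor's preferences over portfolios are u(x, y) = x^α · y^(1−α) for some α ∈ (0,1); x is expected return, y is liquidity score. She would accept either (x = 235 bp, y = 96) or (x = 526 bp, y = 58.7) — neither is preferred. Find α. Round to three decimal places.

α ≈ 0.379

Set the two utilities equal: 235^α·96^(1−α) = 526^α·58.7^(1−α).
Taking logs: α·ln 235 + (1−α)·ln 96 = α·ln 526 + (1−α)·ln 58.7, i.e. α·-0.805716 = (1−α)·-0.491908.
With A = -0.805716 and B = -0.491908: α·A = (1−α)·B, so α = B/(A+B) = -0.491908/-1.297624 ≈ 0.379.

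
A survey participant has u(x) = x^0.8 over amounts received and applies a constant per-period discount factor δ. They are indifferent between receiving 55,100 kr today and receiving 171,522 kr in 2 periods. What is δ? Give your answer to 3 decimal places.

δ ≈ 0.635

The payoff in 2 periods is discounted by δ^2, so u(55100) = δ^2·u(171522) and δ^2 = u(55100)/u(171522).
With u(x) = x^0.8: δ^2 = 55100^0.8/171522^0.8 = (55100/171522)^0.8 = 0.40315.
Taking the square root: δ = 0.40315^(1/2) ≈ 0.635.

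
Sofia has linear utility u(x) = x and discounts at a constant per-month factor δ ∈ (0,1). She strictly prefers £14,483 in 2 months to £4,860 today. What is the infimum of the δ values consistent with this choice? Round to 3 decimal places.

δ > 0.579

Under u(x) = x this choice says 4860 < δ^2·14483.
Hence δ^2 > 4860/14483 = 0.33557, and x ↦ x^(1/2) is increasing on (0,∞).
δ > (4860/14483)^(1/2) ≈ 0.579.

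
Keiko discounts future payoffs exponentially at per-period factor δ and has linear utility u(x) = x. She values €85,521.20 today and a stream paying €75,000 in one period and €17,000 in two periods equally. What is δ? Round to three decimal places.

Present value of the stream is 75000·δ + 17000·δ². Indifference gives 75000δ + 17000δ² = 85521.20.
That is, 17000δ² + 75000δ − 85521.20 = 0, a quadratic in δ.
δ = (−75000 + √(75000² + 4·17000·85521.20)) / (2·17000) = (−75000 + √11440441600.00) / 34000 ≈ 0.940.

δ ≈ 0.940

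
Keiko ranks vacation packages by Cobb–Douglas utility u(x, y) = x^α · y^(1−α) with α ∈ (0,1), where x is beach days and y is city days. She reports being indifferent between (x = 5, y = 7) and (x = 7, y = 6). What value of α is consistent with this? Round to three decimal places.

α ≈ 0.314

Indifference: 5^α · 7^(1−α) = 7^α · 6^(1−α).
(5/7)^α = (6/7)^(1−α); take logs: α·ln(5/7) = (1−α)·ln(6/7), i.e. α·-0.336472 = (1−α)·-0.154151.
With A = -0.336472 and B = -0.154151: α·A = (1−α)·B, so α = B/(A+B) = -0.154151/-0.490623 ≈ 0.314.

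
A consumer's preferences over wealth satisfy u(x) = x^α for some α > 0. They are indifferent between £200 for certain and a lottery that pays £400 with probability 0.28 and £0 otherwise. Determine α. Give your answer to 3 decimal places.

EU(lottery) = 0.28·400^α + 0.72·0 = 0.28·400^α.
Equating: 200^α = 0.28·400^α, i.e. 0.5000^α = 0.28.
Taking logs: α·ln(200/400) = ln(0.28), so α = -1.272966 / -0.693147 ≈ 1.837.

α ≈ 1.837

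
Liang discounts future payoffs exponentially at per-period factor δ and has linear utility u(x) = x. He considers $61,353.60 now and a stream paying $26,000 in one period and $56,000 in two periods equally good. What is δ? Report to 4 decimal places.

The stream is worth 26000δ + 56000δ² today, so 26000δ + 56000δ² = 61353.60.
Rearranged: 56000δ² + 26000δ − 61353.60 = 0.
δ = (−26000 + √(26000² + 4·56000·61353.60)) / (2·56000) = (−26000 + √14419206400.00) / 112000 ≈ 0.8400.

δ ≈ 0.8400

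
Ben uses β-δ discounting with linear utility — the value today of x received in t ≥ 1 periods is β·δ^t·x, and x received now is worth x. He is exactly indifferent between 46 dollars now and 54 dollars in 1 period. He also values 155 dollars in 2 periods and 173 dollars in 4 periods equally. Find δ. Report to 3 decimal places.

Both payoffs in the second observation are in the future, so β drops out: δ^2·155 = δ^4·173 ⇒ δ^2 = 155/173 = 0.89595, so δ = 0.94655.

δ ≈ 0.947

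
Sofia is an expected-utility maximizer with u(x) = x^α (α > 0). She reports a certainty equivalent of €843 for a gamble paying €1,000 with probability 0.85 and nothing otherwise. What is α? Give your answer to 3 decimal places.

The lottery's expected utility is 0.85·u(1000) + 0.15·u(0) = 0.85·1000^α (since u(0) = 0 for α > 0).
Indifference: 843^α = 0.85·1000^α, so (843/1000)^α = 0.85.
α = ln(0.85) / ln(843/1000) = -0.162519/-0.170788 ≈ 0.952.

α ≈ 0.952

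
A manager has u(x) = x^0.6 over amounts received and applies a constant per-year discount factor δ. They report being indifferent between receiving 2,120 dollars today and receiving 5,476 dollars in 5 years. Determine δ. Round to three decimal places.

δ ≈ 0.892

Equating discounted utilities: u(2120) = δ^5·u(5476) ⇒ δ^5 = u(2120)/u(5476).
Since u(x) = x^0.6, δ^5 = (2120/5476)^0.6 = 0.38714^0.6 = 0.56588.
Hence δ = (0.56588)^(1/5) = 0.89237.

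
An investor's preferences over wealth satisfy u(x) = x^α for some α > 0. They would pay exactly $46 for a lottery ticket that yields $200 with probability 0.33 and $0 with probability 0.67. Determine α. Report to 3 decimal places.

EU(lottery) = 0.33·200^α + 0.67·0 = 0.33·200^α.
Equating: 46^α = 0.33·200^α, i.e. 0.2300^α = 0.33.
Take logs: α = ln 0.33 / ln(46/200) ≈ 0.75436.

α ≈ 0.754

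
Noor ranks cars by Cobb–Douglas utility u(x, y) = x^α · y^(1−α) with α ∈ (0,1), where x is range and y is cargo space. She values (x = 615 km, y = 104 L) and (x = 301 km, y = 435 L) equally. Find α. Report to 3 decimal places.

The Cobb–Douglas utilities coincide, so 615^α·104^(1−α) = 301^α·435^(1−α).
Rearrange to (615/301)^α = (435/104)^(1−α) and take logs: α·0.714512 = (1−α)·1.430955.
With A = 0.714512 and B = 1.430955: α·A = (1−α)·B, so α = B/(A+B) = 1.430955/2.145467 ≈ 0.667.

α ≈ 0.667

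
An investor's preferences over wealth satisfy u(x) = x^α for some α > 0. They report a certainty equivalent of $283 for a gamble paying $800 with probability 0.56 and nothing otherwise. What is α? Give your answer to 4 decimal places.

Since u(0) = 0, the lottery's EU is 0.56·800^α.
Equating: 283^α = 0.56·800^α, i.e. 0.3538^α = 0.56.
α = ln(0.56) / ln(283/800) = -0.5798185/-1.0391648 ≈ 0.5580.

α ≈ 0.5580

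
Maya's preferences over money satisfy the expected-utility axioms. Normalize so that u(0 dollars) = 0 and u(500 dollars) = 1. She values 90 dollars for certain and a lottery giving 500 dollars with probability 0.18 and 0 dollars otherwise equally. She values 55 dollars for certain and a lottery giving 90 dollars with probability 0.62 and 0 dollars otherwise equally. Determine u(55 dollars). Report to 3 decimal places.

The first gamble pins u(90 dollars): it must equal 0.18·1 + 0.82·0 = 0.18.
Chaining: u(55 dollars) = 0.62·0.18 + 0.38·0.00 = 0.1116.

0.112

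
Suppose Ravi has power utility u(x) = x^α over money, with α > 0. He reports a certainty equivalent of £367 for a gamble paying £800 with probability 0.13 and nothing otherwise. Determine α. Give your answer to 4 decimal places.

α ≈ 2.6182

Since u(0) = 0, the lottery's EU is 0.13·800^α.
Setting u(367) equal to that: 367^α = 0.13·800^α ⇒ (367/800)^α = 0.13.
Taking logs: α·ln(367/800) = ln(0.13), so α = -2.0402208 / -0.7792499 ≈ 2.6182.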